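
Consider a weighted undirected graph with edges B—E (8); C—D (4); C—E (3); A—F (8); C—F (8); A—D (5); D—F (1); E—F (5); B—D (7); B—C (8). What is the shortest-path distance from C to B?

8

Checking several routes:
C→E→F→D→B: 3 + 5 + 1 + 7 = 16
C→F→D→B: 8 + 1 + 7 = 16
C→E→B: 3 + 8 = 11
C→B: 8
C→D→B: 4 + 7 = 11
Best route has total 8.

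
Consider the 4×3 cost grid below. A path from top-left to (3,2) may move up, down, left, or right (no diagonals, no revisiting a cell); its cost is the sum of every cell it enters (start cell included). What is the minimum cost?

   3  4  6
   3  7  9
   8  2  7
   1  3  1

19

Take [0,0] -> [1,0] -> [1,1] -> [2,1] -> [3,1] -> [3,2] for a total of 3 + 3 + 7 + 2 + 3 + 1 = 19.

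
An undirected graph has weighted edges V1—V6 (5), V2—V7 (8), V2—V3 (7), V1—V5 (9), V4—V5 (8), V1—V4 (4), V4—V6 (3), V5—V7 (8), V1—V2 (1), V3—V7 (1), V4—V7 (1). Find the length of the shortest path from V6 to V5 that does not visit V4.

14

Routes from V6 to V5 avoiding V4:
V6 → V1 → V5: 5 + 9 = 14
V6 → V1 → V2 → V3 → V7 → V5: 5 + 1 + 7 + 1 + 8 = 22
V6 → V1 → V2 → V7 → V5: 5 + 1 + 8 + 8 = 22
Shortest: 14.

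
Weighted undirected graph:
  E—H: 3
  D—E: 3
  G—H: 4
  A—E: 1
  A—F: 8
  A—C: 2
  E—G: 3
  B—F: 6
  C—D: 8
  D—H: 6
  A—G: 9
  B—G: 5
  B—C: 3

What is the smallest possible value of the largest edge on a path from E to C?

Some routes from E to C:
E - H - G - B - C: max(3, 4, 5, 3) = 5
E - A - F - B - G - H - D - C: max(1, 8, 6, 5, 4, 6, 8) = 8
E - A - C: max(1, 2) = 2
E - G - B - C: max(3, 5, 3) = 5
E - D - H - G - B - C: max(3, 6, 4, 5, 3) = 6
Best route has worst link 2.

2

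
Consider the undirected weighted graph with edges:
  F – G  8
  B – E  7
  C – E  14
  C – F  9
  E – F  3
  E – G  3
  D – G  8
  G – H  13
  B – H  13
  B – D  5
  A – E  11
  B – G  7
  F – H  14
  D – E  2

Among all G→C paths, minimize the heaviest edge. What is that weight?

A few of the G→C routes:
G - B - E - F - C: max(7, 7, 3, 9) = 9
G - E - F - C: max(3, 3, 9) = 9
G - D - E - F - C: max(8, 2, 3, 9) = 9
G - F - C: max(8, 9) = 9
G - B - D - E - F - C: max(7, 5, 2, 3, 9) = 9
G - D - B - E - F - C: max(8, 5, 7, 3, 9) = 9
Best route has worst link 9.

9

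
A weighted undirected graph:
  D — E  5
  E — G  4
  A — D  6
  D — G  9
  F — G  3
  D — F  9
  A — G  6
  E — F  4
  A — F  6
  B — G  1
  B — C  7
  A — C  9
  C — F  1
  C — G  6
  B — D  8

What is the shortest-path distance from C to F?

1

Comparing a few candidate routes:
C → F: 1
C → G → F: 6 + 3 = 9
C → B → G → F: 7 + 1 + 3 = 11
Shortest: 1.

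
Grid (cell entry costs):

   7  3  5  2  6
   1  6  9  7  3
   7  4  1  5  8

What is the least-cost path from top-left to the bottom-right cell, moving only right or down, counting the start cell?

One optimal route is [0,0]→[1,0]→[1,1]→[2,1]→[2,2]→[2,3]→[2,4].
Its cost is 7 + 1 + 6 + 4 + 1 + 5 + 8 = 32.
For comparison, the top-then-right route costs 34.

32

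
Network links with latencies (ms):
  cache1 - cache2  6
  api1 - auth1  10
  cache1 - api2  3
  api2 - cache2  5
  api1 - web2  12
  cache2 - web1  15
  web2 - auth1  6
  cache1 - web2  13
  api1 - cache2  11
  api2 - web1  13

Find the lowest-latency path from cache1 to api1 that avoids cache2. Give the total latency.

Paths from cache1 to api1 avoiding cache2:
cache1→web2→auth1→api1: 13 + 6 + 10 = 29
cache1→web2→api1: 13 + 12 = 25
Shortest: 25 ms.

25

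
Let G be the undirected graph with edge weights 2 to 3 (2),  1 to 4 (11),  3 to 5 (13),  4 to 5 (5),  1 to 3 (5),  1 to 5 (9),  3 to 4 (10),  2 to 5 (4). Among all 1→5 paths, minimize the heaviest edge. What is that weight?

Some routes from 1 to 5:
1 → 3 → 4 → 5: max(5, 10, 5) = 10
1 → 3 → 2 → 5: max(5, 2, 4) = 5
1 → 5: max(9) = 9
Best route has worst link 5.

5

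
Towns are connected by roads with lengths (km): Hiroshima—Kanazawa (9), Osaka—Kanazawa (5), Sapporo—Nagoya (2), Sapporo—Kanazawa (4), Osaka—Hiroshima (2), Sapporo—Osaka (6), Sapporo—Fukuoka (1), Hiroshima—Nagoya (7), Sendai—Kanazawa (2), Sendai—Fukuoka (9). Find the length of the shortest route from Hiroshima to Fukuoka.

Some routes from Hiroshima to Fukuoka:
Hiroshima → Nagoya → Sapporo → Fukuoka: 7 + 2 + 1 = 10
Hiroshima → Osaka → Kanazawa → Sapporo → Fukuoka: 2 + 5 + 4 + 1 = 12
Hiroshima → Osaka → Sapporo → Fukuoka: 2 + 6 + 1 = 9
Shortest: 9 km.

9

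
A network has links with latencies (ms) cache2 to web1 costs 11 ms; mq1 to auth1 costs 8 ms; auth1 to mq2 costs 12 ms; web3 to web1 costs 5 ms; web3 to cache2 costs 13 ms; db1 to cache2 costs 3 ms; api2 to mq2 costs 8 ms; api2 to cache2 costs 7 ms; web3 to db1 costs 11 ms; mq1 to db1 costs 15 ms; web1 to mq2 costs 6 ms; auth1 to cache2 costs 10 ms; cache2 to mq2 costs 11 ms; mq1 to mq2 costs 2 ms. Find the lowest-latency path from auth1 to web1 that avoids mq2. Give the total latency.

Comparing a few candidate routes:
auth1 → cache2 → web3 → web1: 10 + 13 + 5 = 28
auth1 → cache2 → db1 → web3 → web1: 10 + 3 + 11 + 5 = 29
auth1 → cache2 → web1: 10 + 11 = 21
auth1 → mq1 → db1 → cache2 → web1: 8 + 15 + 3 + 11 = 37
The minimum is 21 ms.

21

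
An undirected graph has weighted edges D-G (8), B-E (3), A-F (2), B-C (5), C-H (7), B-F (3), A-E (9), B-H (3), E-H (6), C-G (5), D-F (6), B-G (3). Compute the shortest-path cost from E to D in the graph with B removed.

17

Candidate routes:
E -> A -> F -> D: 9 + 2 + 6 = 17
E -> H -> C -> G -> D: 6 + 7 + 5 + 8 = 26
The minimum is 17.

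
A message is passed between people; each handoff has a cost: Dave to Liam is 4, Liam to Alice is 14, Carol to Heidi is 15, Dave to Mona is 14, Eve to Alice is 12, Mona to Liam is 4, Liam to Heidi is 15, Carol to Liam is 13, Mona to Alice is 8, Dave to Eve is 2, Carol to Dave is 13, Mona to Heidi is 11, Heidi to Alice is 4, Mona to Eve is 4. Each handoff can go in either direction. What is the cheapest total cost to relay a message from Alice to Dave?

14

Some routes from Alice to Dave:
Alice → Mona → Eve → Dave: 8 + 4 + 2 = 14
Alice → Mona → Liam → Dave: 8 + 4 + 4 = 16
Alice → Eve → Dave: 12 + 2 = 14
Best route has total 14.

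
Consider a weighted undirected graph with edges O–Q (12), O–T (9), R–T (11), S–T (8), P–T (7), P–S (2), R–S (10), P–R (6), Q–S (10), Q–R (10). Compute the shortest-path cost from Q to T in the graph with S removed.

21

Routes from Q to T avoiding S:
Q→O→T: 12 + 9 = 21
Q→R→P→T: 10 + 6 + 7 = 23
Q→R→T: 10 + 11 = 21
The minimum is 21.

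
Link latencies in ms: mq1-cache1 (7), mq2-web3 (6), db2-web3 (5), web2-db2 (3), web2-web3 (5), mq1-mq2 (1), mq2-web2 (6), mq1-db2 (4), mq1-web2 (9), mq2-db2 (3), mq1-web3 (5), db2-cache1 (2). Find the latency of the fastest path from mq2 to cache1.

A few of the mq2→cache1 routes:
mq2-mq1-db2-cache1: 1 + 4 + 2 = 7
mq2-db2-cache1: 3 + 2 = 5
mq2-mq1-cache1: 1 + 7 = 8
Shortest: 5 ms.

5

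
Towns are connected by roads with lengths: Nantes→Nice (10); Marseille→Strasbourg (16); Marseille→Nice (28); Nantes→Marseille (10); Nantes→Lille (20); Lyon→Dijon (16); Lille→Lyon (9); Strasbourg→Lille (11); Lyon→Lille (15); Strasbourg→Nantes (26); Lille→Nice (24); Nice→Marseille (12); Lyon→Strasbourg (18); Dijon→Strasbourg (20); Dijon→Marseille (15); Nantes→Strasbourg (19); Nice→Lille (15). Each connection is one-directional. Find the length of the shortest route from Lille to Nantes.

53

Candidate routes:
Lille - Lyon - Dijon - Marseille - Strasbourg - Nantes: 9 + 16 + 15 + 16 + 26 = 82
Lille - Lyon - Dijon - Strasbourg - Nantes: 9 + 16 + 20 + 26 = 71
Lille - Nice - Marseille - Strasbourg - Nantes: 24 + 12 + 16 + 26 = 78
Lille - Lyon - Strasbourg - Nantes: 9 + 18 + 26 = 53
The minimum is 53.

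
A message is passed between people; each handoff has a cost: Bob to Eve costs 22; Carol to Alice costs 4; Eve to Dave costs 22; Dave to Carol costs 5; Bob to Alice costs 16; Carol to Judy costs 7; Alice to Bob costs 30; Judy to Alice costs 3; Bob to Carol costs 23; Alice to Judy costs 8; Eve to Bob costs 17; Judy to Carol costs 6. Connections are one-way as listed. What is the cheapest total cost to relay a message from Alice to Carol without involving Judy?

Routes from Alice to Carol avoiding Judy:
Alice→Bob→Carol: 30 + 23 = 53
Alice→Bob→Eve→Dave→Carol: 30 + 22 + 22 + 5 = 79
Shortest: 53.

53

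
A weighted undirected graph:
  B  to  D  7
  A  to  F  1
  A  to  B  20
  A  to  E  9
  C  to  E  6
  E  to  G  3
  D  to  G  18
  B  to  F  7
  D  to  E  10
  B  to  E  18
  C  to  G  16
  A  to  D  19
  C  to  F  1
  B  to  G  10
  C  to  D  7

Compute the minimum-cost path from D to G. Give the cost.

Some routes from D to G:
D -> B -> G: 7 + 10 = 17
D -> E -> G: 10 + 3 = 13
D -> G: 18
D -> C -> E -> G: 7 + 6 + 3 = 16
The minimum is 13.

13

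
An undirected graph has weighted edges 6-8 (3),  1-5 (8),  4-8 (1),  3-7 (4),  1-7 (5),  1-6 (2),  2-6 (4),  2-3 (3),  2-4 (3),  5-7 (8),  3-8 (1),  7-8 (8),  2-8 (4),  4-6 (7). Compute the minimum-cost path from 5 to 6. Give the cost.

10

Comparing a few candidate routes:
5 → 7 → 1 → 6: 8 + 5 + 2 = 15
5 → 7 → 3 → 8 → 6: 8 + 4 + 1 + 3 = 16
5 → 1 → 6: 8 + 2 = 10
Best route has total 10.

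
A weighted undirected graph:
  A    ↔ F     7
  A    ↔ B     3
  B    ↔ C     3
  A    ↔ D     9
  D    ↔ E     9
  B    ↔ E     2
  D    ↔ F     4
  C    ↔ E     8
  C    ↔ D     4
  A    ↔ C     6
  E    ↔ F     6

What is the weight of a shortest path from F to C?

Checking several routes:
F - D - C: 4 + 4 = 8
F - E - B - A - C: 6 + 2 + 3 + 6 = 17
F - A - C: 7 + 6 = 13
F - E - C: 6 + 8 = 14
F - A - B - C: 7 + 3 + 3 = 13
F - E - B - C: 6 + 2 + 3 = 11
The minimum is 8.

8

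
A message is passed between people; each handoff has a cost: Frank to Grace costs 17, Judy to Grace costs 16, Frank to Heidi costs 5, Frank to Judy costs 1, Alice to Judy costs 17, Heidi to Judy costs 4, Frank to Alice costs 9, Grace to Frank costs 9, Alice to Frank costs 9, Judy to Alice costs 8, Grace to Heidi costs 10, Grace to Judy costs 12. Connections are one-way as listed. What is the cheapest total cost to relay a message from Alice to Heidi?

14

Candidate routes:
Alice→Frank→Judy→Grace→Heidi: 9 + 1 + 16 + 10 = 36
Alice→Judy→Grace→Frank→Heidi: 17 + 16 + 9 + 5 = 47
Alice→Frank→Grace→Heidi: 9 + 17 + 10 = 36
Alice→Judy→Grace→Heidi: 17 + 16 + 10 = 43
Alice→Frank→Heidi: 9 + 5 = 14
Shortest: 14.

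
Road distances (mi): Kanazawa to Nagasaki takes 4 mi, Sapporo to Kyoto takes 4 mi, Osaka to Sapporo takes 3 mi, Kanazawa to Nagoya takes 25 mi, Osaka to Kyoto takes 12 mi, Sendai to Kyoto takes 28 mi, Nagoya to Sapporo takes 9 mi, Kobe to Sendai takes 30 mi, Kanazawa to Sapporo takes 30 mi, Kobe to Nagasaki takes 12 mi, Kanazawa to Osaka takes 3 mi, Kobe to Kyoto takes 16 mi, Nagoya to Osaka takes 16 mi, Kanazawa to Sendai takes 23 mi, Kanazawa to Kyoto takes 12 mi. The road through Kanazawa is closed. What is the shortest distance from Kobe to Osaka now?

23

A few of the Kobe→Osaka routes:
Kobe - Kyoto - Sapporo - Nagoya - Osaka: 16 + 4 + 9 + 16 = 45
Kobe - Sendai - Kyoto - Sapporo - Osaka: 30 + 28 + 4 + 3 = 65
Kobe - Kyoto - Sapporo - Osaka: 16 + 4 + 3 = 23
Kobe - Kyoto - Osaka: 16 + 12 = 28
The minimum is 23 mi.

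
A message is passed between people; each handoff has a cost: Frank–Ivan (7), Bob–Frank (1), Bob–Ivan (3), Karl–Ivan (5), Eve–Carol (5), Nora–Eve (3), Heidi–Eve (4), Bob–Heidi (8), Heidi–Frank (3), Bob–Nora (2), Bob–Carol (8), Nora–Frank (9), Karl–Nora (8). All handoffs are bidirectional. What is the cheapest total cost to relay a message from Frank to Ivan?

Some routes from Frank to Ivan:
Frank - Bob - Ivan: 1 + 3 = 4
Frank - Heidi - Bob - Ivan: 3 + 8 + 3 = 14
Frank - Ivan: 7
Best route has total 4.

4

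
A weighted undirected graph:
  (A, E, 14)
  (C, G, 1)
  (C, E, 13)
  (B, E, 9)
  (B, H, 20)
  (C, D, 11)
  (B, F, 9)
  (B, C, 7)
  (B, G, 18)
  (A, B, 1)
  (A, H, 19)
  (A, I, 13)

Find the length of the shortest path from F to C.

Comparing a few candidate routes:
F -> B -> E -> C: 9 + 9 + 13 = 31
F -> B -> C: 9 + 7 = 16
F -> B -> G -> C: 9 + 18 + 1 = 28
Shortest: 16.

16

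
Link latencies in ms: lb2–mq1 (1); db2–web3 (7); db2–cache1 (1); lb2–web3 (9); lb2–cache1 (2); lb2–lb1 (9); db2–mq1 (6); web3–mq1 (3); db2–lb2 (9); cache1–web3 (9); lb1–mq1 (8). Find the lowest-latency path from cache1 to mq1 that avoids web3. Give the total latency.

A few of the cache1→mq1 routes:
cache1 - db2 - mq1: 1 + 6 = 7
cache1 - db2 - lb2 - mq1: 1 + 9 + 1 = 11
cache1 - lb2 - db2 - mq1: 2 + 9 + 6 = 17
cache1 - lb2 - lb1 - mq1: 2 + 9 + 8 = 19
cache1 - lb2 - mq1: 2 + 1 = 3
Best route has total 3 ms.

3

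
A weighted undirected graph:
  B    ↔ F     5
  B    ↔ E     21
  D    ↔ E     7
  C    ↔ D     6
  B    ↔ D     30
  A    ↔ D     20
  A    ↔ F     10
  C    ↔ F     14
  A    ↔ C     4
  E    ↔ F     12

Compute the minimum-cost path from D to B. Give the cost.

24

Some routes from D to B:
D-E-B: 7 + 21 = 28
D-B: 30
D-C-F-B: 6 + 14 + 5 = 25
D-E-F-B: 7 + 12 + 5 = 24
D-A-F-B: 20 + 10 + 5 = 35
D-C-A-F-B: 6 + 4 + 10 + 5 = 25
The minimum is 24.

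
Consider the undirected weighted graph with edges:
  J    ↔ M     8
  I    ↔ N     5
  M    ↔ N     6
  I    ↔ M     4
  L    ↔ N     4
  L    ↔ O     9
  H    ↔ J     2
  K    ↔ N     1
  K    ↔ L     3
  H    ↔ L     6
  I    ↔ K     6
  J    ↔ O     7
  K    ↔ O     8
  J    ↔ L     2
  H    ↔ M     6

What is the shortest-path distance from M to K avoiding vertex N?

10

Some routes from M to K avoiding N:
M-J-L-K: 8 + 2 + 3 = 13
M-H-J-L-K: 6 + 2 + 2 + 3 = 13
M-H-L-K: 6 + 6 + 3 = 15
M-I-K: 4 + 6 = 10
The minimum is 10.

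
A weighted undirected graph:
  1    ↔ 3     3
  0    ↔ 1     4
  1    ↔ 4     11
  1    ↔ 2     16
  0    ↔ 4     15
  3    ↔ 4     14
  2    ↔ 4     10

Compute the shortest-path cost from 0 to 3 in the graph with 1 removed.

29

Paths from 0 to 3 avoiding 1:
0 - 4 - 3: 15 + 14 = 29
Shortest: 29.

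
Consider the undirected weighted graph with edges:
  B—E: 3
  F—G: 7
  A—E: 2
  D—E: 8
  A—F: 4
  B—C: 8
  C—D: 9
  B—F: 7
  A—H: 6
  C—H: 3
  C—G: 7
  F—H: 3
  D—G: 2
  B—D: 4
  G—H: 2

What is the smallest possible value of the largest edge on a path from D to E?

4

A few of the D→E routes:
D→B→F→A→E: max(4, 7, 4, 2) = 7
D→B→F→H→A→E: max(4, 7, 3, 6, 2) = 7
D→B→E: max(4, 3) = 4
D→G→H→F→A→E: max(2, 2, 3, 4, 2) = 4
D→G→H→A→E: max(2, 2, 6, 2) = 6
The minimum achievable maximum is 4.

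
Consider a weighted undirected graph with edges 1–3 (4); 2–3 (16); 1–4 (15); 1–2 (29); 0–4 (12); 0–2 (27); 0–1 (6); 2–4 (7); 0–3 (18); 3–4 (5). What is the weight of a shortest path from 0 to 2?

A few of the 0→2 routes:
0 - 4 - 2: 12 + 7 = 19
0 - 1 - 3 - 4 - 2: 6 + 4 + 5 + 7 = 22
0 - 1 - 3 - 2: 6 + 4 + 16 = 26
Best route has total 19.

19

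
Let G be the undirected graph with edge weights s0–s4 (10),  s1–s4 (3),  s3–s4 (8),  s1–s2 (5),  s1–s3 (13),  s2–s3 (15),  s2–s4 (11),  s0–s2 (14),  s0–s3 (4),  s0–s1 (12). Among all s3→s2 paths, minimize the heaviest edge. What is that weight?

A few of the s3→s2 routes:
s3-s0-s4-s1-s2: max(4, 10, 3, 5) = 10
s3-s4-s1-s2: max(8, 3, 5) = 8
s3-s4-s2: max(8, 11) = 11
s3-s0-s4-s2: max(4, 10, 11) = 11
s3-s4-s0-s1-s2: max(8, 10, 12, 5) = 12
Smallest bottleneck: 8.

8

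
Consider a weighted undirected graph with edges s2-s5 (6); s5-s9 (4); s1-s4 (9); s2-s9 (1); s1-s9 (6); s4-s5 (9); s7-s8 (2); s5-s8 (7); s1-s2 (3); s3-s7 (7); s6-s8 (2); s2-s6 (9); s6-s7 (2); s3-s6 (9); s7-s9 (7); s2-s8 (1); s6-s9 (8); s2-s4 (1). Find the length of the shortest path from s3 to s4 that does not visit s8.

16

Checking several routes:
s3 → s6 → s2 → s4: 9 + 9 + 1 = 19
s3 → s7 → s9 → s2 → s4: 7 + 7 + 1 + 1 = 16
s3 → s7 → s6 → s2 → s4: 7 + 2 + 9 + 1 = 19
s3 → s7 → s6 → s9 → s2 → s4: 7 + 2 + 8 + 1 + 1 = 19
s3 → s6 → s9 → s2 → s4: 9 + 8 + 1 + 1 = 19
Shortest: 16.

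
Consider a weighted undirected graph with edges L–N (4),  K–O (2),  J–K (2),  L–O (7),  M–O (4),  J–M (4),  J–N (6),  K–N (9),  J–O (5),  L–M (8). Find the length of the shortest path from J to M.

Comparing a few candidate routes:
J → O → M: 5 + 4 = 9
J → N → L → M: 6 + 4 + 8 = 18
J → K → O → M: 2 + 2 + 4 = 8
J → M: 4
The minimum is 4.

4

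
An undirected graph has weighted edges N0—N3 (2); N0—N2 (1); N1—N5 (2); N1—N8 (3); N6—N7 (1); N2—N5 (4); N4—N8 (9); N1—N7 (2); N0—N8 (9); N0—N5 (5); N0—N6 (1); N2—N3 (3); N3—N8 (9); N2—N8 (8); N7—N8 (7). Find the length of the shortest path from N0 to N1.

Comparing a few candidate routes:
N0 → N3 → N2 → N5 → N1: 2 + 3 + 4 + 2 = 11
N0 → N2 → N5 → N1: 1 + 4 + 2 = 7
N0 → N6 → N7 → N1: 1 + 1 + 2 = 4
N0 → N5 → N1: 5 + 2 = 7
The minimum is 4.

4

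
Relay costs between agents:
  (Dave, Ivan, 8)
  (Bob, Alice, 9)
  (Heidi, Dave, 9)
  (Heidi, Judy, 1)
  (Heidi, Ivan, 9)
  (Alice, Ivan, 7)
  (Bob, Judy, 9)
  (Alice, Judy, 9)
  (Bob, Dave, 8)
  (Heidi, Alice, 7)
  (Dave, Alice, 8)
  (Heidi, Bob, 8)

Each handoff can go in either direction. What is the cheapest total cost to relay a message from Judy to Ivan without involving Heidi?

Comparing a few candidate routes:
Judy→Alice→Ivan: 9 + 7 = 16
Judy→Bob→Dave→Alice→Ivan: 9 + 8 + 8 + 7 = 32
Judy→Bob→Alice→Ivan: 9 + 9 + 7 = 25
Judy→Bob→Dave→Ivan: 9 + 8 + 8 = 25
Judy→Alice→Dave→Ivan: 9 + 8 + 8 = 25
The minimum is 16.

16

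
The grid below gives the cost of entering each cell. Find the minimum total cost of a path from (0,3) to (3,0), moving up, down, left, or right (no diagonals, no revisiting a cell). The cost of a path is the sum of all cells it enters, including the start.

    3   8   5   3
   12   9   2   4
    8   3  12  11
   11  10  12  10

One optimal route is (0,3) -> (1,3) -> (1,2) -> (1,1) -> (2,1) -> (2,0) -> (3,0).
Its cost is 3 + 4 + 2 + 9 + 3 + 8 + 11 = 40.

40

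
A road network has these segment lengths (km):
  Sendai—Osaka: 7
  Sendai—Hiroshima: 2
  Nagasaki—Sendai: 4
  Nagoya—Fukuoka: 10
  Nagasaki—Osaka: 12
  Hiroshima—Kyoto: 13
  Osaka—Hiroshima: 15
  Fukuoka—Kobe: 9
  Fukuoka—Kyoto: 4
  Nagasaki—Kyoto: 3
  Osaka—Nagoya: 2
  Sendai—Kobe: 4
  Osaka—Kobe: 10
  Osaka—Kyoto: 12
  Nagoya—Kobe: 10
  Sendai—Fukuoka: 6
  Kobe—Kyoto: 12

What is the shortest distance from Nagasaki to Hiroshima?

A few of the Nagasaki→Hiroshima routes:
Nagasaki → Kyoto → Fukuoka → Sendai → Hiroshima: 3 + 4 + 6 + 2 = 15
Nagasaki → Kyoto → Fukuoka → Kobe → Sendai → Hiroshima: 3 + 4 + 9 + 4 + 2 = 22
Nagasaki → Kyoto → Kobe → Sendai → Hiroshima: 3 + 12 + 4 + 2 = 21
Nagasaki → Kyoto → Hiroshima: 3 + 13 = 16
Nagasaki → Sendai → Hiroshima: 4 + 2 = 6
Nagasaki → Osaka → Sendai → Hiroshima: 12 + 7 + 2 = 21
The minimum is 6 km.

6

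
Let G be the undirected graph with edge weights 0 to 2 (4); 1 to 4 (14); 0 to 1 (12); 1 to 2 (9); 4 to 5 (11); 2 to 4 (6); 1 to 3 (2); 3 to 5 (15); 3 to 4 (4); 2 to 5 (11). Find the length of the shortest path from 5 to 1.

Checking several routes:
5→4→3→1: 11 + 4 + 2 = 17
5→2→1: 11 + 9 = 20
5→2→4→3→1: 11 + 6 + 4 + 2 = 23
5→4→2→1: 11 + 6 + 9 = 26
5→4→1: 11 + 14 = 25
5→3→1: 15 + 2 = 17
Best route has total 17.

17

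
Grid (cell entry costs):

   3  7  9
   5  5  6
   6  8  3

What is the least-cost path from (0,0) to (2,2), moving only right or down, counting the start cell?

Path (0,0) → (1,0) → (1,1) → (1,2) → (2,2): 3 + 5 + 5 + 6 + 3 = 22.
(Top row then right column would cost 28.)

22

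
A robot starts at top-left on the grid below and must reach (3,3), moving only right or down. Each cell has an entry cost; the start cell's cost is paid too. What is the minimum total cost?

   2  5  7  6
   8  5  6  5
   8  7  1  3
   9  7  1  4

24

Best path: r0c0 -> r0c1 -> r1c1 -> r1c2 -> r2c2 -> r3c2 -> r3c3
Cost: 2 + 5 + 5 + 6 + 1 + 1 + 4 = 24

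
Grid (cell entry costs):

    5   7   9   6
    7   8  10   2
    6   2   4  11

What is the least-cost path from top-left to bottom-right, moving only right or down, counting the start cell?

35

Take [0,0] [1,0] [2,0] [2,1] [2,2] [2,3] for a total of 5 + 7 + 6 + 2 + 4 + 11 = 35.
For comparison, the top-then-right route costs 40.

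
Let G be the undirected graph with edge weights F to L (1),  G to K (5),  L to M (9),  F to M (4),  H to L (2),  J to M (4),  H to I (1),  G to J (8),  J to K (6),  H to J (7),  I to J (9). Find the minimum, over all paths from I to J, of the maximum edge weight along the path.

Candidate routes:
I -> H -> J: max(1, 7) = 7
I -> H -> L -> F -> M -> J: max(1, 2, 1, 4, 4) = 4
I -> J: max(9) = 9
I -> H -> L -> M -> J: max(1, 2, 9, 4) = 9
Best route has worst link 4.

4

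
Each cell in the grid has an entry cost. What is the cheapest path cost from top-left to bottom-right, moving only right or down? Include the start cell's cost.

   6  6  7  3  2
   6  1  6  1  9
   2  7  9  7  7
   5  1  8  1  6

Cheapest: (0,0) -> (0,1) -> (1,1) -> (1,2) -> (1,3) -> (2,3) -> (3,3) -> (3,4)
  6 + 6 + 1 + 6 + 1 + 7 + 1 + 6 = 34
For comparison, the top-then-right route costs 46.

34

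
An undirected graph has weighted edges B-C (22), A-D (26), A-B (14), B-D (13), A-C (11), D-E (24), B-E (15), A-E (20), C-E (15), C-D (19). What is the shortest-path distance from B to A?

14

A few of the B→A routes:
B - E - A: 15 + 20 = 35
B - A: 14
B - C - A: 22 + 11 = 33
The minimum is 14.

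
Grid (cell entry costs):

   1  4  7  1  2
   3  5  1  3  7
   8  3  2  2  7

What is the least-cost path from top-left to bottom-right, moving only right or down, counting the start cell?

Take r0c0 r1c0 r1c1 r1c2 r2c2 r2c3 r2c4 for a total of 1 + 3 + 5 + 1 + 2 + 2 + 7 = 21.

21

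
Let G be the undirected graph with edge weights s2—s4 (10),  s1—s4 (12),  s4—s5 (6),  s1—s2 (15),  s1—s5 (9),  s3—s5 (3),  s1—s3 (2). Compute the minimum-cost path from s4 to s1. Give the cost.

Candidate routes:
s4 -> s1: 12
s4 -> s2 -> s1: 10 + 15 = 25
s4 -> s5 -> s1: 6 + 9 = 15
s4 -> s5 -> s3 -> s1: 6 + 3 + 2 = 11
Shortest: 11.

11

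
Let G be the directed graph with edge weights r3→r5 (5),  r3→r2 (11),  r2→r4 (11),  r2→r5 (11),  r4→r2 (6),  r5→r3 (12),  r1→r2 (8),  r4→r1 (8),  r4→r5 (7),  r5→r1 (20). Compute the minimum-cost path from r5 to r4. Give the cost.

34

Paths from r5 to r4:
r5-r3-r2-r4: 12 + 11 + 11 = 34
r5-r1-r2-r4: 20 + 8 + 11 = 39
The minimum is 34.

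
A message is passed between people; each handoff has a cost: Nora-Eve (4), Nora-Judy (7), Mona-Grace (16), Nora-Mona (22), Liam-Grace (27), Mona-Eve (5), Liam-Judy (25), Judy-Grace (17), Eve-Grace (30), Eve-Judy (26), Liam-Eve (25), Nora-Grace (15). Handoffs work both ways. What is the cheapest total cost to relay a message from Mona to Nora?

Checking several routes:
Mona -> Eve -> Judy -> Nora: 5 + 26 + 7 = 38
Mona -> Grace -> Nora: 16 + 15 = 31
Mona -> Nora: 22
Mona -> Eve -> Nora: 5 + 4 = 9
Mona -> Grace -> Judy -> Nora: 16 + 17 + 7 = 40
The minimum is 9.

9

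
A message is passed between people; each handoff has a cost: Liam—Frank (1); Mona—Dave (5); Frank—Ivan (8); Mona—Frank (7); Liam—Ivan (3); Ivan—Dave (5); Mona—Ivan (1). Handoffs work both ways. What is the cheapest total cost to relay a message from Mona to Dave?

5

Routes from Mona to Dave:
Mona → Frank → Liam → Ivan → Dave: 7 + 1 + 3 + 5 = 16
Mona → Dave: 5
Mona → Frank → Ivan → Dave: 7 + 8 + 5 = 20
Mona → Ivan → Dave: 1 + 5 = 6
Shortest: 5.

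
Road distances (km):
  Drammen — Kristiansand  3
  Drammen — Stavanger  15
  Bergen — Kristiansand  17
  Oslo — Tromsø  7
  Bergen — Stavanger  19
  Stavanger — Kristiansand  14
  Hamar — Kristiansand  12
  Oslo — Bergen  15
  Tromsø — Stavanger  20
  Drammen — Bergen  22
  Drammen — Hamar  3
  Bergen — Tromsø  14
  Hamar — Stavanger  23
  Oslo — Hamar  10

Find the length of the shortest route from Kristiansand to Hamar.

A few of the Kristiansand→Hamar routes:
Kristiansand - Stavanger - Hamar: 14 + 23 = 37
Kristiansand - Hamar: 12
Kristiansand - Drammen - Hamar: 3 + 3 = 6
Kristiansand - Stavanger - Drammen - Hamar: 14 + 15 + 3 = 32
The minimum is 6 km.

6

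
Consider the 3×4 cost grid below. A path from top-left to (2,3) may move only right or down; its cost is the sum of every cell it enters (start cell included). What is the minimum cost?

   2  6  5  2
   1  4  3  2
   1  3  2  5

14

Best path: (0,0) (1,0) (2,0) (2,1) (2,2) (2,3)
Cost: 2 + 1 + 1 + 3 + 2 + 5 = 14
For comparison, the top-then-right route costs 22.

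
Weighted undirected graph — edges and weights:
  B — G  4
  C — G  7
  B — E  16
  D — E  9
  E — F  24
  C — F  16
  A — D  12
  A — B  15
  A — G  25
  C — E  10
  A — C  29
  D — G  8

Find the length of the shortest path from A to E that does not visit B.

21

A few of the A→E routes:
A-C-E: 29 + 10 = 39
A-D-E: 12 + 9 = 21
A-G-C-E: 25 + 7 + 10 = 42
A-G-D-E: 25 + 8 + 9 = 42
A-D-G-C-E: 12 + 8 + 7 + 10 = 37
A-C-G-D-E: 29 + 7 + 8 + 9 = 53
The minimum is 21.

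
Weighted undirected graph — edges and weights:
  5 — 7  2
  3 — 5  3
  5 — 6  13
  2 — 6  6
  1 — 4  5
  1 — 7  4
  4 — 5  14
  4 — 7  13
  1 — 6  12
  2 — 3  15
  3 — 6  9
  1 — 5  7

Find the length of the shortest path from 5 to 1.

6

Some routes from 5 to 1:
5 → 4 → 1: 14 + 5 = 19
5 → 1: 7
5 → 7 → 1: 2 + 4 = 6
The minimum is 6.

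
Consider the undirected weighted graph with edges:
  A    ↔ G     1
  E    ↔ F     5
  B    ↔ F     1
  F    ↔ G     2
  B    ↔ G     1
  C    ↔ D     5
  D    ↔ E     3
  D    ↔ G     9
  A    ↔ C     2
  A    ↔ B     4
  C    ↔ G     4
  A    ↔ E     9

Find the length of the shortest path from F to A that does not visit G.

5

Routes from F to A avoiding G:
F-B-A: 1 + 4 = 5
F-E-A: 5 + 9 = 14
F-E-D-C-A: 5 + 3 + 5 + 2 = 15
Shortest: 5.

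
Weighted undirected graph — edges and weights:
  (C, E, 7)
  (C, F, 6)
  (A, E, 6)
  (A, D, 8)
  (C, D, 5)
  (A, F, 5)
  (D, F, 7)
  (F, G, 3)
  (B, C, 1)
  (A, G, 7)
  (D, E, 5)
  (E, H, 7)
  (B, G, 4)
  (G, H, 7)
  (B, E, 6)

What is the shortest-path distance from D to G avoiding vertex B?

Checking several routes:
D → A → G: 8 + 7 = 15
D → E → A → G: 5 + 6 + 7 = 18
D → C → F → G: 5 + 6 + 3 = 14
D → A → F → G: 8 + 5 + 3 = 16
D → F → G: 7 + 3 = 10
The minimum is 10.

10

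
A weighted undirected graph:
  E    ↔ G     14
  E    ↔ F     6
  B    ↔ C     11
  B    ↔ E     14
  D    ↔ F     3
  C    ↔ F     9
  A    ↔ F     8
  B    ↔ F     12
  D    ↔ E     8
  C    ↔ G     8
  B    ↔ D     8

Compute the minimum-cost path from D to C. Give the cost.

12

A few of the D→C routes:
D→E→F→C: 8 + 6 + 9 = 23
D→F→C: 3 + 9 = 12
D→B→C: 8 + 11 = 19
Best route has total 12.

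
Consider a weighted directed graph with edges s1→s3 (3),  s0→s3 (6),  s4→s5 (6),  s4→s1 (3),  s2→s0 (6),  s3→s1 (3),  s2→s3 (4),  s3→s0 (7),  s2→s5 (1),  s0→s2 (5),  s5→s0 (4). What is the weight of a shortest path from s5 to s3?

Candidate routes:
s5 -> s0 -> s2 -> s3: 4 + 5 + 4 = 13
s5 -> s0 -> s3: 4 + 6 = 10
Shortest: 10.

10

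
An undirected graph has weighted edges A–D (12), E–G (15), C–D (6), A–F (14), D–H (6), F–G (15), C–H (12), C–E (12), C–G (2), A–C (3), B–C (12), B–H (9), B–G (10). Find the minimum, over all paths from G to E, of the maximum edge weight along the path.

12

A few of the G→E routes:
G-C-E: max(2, 12) = 12
G-B-C-E: max(10, 12, 12) = 12
G-B-H-D-C-E: max(10, 9, 6, 6, 12) = 12
Best route has worst link 12.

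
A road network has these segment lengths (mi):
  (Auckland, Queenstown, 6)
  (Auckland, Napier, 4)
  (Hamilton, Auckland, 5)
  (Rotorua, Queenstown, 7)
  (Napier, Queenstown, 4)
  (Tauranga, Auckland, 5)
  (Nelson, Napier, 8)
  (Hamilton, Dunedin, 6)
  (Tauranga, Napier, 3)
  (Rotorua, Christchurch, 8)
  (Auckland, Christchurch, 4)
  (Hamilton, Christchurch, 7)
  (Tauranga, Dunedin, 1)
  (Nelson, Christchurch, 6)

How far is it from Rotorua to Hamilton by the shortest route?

15

Comparing a few candidate routes:
Rotorua - Queenstown - Auckland - Hamilton: 7 + 6 + 5 = 18
Rotorua - Queenstown - Napier - Tauranga - Dunedin - Hamilton: 7 + 4 + 3 + 1 + 6 = 21
Rotorua - Christchurch - Auckland - Hamilton: 8 + 4 + 5 = 17
Rotorua - Christchurch - Hamilton: 8 + 7 = 15
Rotorua - Queenstown - Napier - Auckland - Hamilton: 7 + 4 + 4 + 5 = 20
Best route has total 15 mi.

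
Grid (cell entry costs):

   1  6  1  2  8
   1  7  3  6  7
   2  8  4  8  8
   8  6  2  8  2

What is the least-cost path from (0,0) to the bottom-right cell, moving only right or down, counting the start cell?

27

Take [0,0] → [0,1] → [0,2] → [1,2] → [2,2] → [3,2] → [3,3] → [3,4] for a total of 1 + 6 + 1 + 3 + 4 + 2 + 8 + 2 = 27.
(Top row then right column would cost 35.)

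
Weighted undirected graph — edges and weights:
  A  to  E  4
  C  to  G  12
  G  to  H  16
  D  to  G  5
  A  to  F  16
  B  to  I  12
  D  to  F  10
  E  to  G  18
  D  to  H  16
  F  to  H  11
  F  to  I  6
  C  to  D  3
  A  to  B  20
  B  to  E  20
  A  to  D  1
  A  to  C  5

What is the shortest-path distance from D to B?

A few of the D→B routes:
D -> C -> A -> B: 3 + 5 + 20 = 28
D -> A -> B: 1 + 20 = 21
D -> F -> I -> B: 10 + 6 + 12 = 28
D -> A -> E -> B: 1 + 4 + 20 = 25
D -> C -> A -> E -> B: 3 + 5 + 4 + 20 = 32
Shortest: 21.

21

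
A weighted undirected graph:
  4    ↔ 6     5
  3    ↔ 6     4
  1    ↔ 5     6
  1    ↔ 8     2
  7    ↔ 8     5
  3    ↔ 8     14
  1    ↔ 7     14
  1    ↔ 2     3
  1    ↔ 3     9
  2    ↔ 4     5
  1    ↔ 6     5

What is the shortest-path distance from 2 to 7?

10

Checking several routes:
2-1-7: 3 + 14 = 17
2-1-6-3-8-7: 3 + 5 + 4 + 14 + 5 = 31
2-4-6-1-7: 5 + 5 + 5 + 14 = 29
2-1-8-7: 3 + 2 + 5 = 10
2-4-6-1-8-7: 5 + 5 + 5 + 2 + 5 = 22
2-4-6-3-1-8-7: 5 + 5 + 4 + 9 + 2 + 5 = 30
The minimum is 10.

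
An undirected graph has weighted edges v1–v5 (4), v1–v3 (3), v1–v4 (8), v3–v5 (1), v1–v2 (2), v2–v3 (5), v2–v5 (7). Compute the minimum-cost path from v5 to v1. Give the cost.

4

Routes from v5 to v1:
v5 → v3 → v2 → v1: 1 + 5 + 2 = 8
v5 → v2 → v1: 7 + 2 = 9
v5 → v3 → v1: 1 + 3 = 4
v5 → v1: 4
v5 → v2 → v3 → v1: 7 + 5 + 3 = 15
Best route has total 4.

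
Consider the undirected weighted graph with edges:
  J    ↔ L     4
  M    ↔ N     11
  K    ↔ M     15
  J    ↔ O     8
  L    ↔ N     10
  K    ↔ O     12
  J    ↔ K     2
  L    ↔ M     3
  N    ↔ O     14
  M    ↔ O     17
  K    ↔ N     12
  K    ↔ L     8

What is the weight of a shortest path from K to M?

A few of the K→M routes:
K - M: 15
K - L - M: 8 + 3 = 11
K - J - L - M: 2 + 4 + 3 = 9
Shortest: 9.

9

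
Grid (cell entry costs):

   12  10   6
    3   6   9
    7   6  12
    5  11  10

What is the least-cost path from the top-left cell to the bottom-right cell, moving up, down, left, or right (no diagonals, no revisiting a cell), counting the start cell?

One optimal route is [0,0] -> [1,0] -> [1,1] -> [2,1] -> [3,1] -> [3,2].
Its cost is 12 + 3 + 6 + 6 + 11 + 10 = 48.

48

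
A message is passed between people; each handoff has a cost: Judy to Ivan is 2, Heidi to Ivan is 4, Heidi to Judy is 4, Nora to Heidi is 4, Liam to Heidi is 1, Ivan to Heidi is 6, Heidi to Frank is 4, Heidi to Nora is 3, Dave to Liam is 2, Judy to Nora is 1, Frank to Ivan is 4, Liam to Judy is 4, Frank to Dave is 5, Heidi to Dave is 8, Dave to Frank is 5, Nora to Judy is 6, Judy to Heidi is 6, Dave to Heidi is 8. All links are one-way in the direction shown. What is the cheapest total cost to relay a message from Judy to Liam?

A few of the Judy→Liam routes:
Judy - Nora - Heidi - Dave - Liam: 1 + 4 + 8 + 2 = 15
Judy - Nora - Heidi - Frank - Dave - Liam: 1 + 4 + 4 + 5 + 2 = 16
Judy - Heidi - Dave - Liam: 6 + 8 + 2 = 16
The minimum is 15.

15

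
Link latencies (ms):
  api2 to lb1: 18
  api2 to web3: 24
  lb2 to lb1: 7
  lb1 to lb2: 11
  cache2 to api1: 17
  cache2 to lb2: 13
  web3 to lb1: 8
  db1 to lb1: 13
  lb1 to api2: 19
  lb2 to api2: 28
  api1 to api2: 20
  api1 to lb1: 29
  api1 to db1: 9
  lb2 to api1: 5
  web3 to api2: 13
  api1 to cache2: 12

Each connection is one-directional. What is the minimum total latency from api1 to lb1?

22

Checking several routes:
api1 -> api2 -> web3 -> lb1: 20 + 24 + 8 = 52
api1 -> api2 -> lb1: 20 + 18 = 38
api1 -> cache2 -> lb2 -> lb1: 12 + 13 + 7 = 32
api1 -> lb1: 29
api1 -> db1 -> lb1: 9 + 13 = 22
Shortest: 22 ms.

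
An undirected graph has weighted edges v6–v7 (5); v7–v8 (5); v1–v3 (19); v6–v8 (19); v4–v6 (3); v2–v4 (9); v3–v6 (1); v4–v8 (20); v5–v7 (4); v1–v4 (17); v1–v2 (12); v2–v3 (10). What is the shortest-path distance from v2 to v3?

10

Comparing a few candidate routes:
v2 - v1 - v4 - v6 - v3: 12 + 17 + 3 + 1 = 33
v2 - v4 - v8 - v7 - v6 - v3: 9 + 20 + 5 + 5 + 1 = 40
v2 - v4 - v6 - v3: 9 + 3 + 1 = 13
v2 - v1 - v3: 12 + 19 = 31
v2 - v3: 10
Shortest: 10.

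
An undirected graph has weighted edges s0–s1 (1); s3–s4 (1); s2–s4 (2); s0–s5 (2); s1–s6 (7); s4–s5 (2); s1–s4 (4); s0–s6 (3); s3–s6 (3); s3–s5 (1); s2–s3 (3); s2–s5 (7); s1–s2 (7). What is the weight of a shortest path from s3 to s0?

3

Checking several routes:
s3-s5-s0: 1 + 2 = 3
s3-s4-s1-s0: 1 + 4 + 1 = 6
s3-s4-s5-s0: 1 + 2 + 2 = 5
Best route has total 3.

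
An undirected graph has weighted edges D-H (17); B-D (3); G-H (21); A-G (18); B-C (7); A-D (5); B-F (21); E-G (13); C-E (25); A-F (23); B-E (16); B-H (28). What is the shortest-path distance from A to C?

15

Checking several routes:
A→F→B→C: 23 + 21 + 7 = 51
A→D→B→C: 5 + 3 + 7 = 15
A→D→B→E→C: 5 + 3 + 16 + 25 = 49
A→G→E→B→C: 18 + 13 + 16 + 7 = 54
The minimum is 15.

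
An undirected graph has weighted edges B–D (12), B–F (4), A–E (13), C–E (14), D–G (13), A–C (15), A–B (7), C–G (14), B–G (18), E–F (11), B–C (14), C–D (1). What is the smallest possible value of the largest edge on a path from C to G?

A few of the C→G routes:
C → G: max(14) = 14
C → B → D → G: max(14, 12, 13) = 14
C → E → F → B → D → G: max(14, 11, 4, 12, 13) = 14
C → E → A → B → D → G: max(14, 13, 7, 12, 13) = 14
C → D → G: max(1, 13) = 13
C → A → B → D → G: max(15, 7, 12, 13) = 15
Best route has worst link 13.

13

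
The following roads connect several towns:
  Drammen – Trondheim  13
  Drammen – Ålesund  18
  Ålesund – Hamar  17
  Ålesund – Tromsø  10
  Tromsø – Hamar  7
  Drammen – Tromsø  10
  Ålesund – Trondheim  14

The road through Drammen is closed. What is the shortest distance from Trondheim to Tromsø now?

Paths from Trondheim to Tromsø avoiding Drammen:
Trondheim-Ålesund-Tromsø: 14 + 10 = 24
Trondheim-Ålesund-Hamar-Tromsø: 14 + 17 + 7 = 38
Shortest: 24.

24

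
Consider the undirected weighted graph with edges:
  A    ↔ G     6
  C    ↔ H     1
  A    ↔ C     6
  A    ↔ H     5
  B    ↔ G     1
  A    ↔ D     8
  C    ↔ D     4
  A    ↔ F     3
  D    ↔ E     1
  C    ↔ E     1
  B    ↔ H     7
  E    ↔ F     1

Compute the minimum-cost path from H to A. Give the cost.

5

Some routes from H to A:
H - C - D - E - F - A: 1 + 4 + 1 + 1 + 3 = 10
H - A: 5
H - C - E - D - A: 1 + 1 + 1 + 8 = 11
H - C - D - A: 1 + 4 + 8 = 13
H - C - A: 1 + 6 = 7
H - C - E - F - A: 1 + 1 + 1 + 3 = 6
Shortest: 5.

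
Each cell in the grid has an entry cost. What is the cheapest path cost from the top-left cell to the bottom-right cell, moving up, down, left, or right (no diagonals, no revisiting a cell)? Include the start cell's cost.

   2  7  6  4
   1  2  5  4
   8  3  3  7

One optimal route is r0c0→r1c0→r1c1→r2c1→r2c2→r2c3.
Its cost is 2 + 1 + 2 + 3 + 3 + 7 = 18.

18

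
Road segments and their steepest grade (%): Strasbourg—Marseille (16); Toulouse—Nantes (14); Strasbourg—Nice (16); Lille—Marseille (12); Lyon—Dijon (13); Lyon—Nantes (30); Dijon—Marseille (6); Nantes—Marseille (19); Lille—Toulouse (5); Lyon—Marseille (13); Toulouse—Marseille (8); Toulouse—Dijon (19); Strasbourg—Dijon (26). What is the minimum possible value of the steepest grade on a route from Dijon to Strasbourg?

16

Checking several routes:
Dijon→Toulouse→Lille→Marseille→Strasbourg: max(19, 5, 12, 16) = 19
Dijon→Marseille→Strasbourg: max(6, 16) = 16
Dijon→Toulouse→Nantes→Marseille→Strasbourg: max(19, 14, 19, 16) = 19
Dijon→Lyon→Marseille→Strasbourg: max(13, 13, 16) = 16
The minimum achievable maximum is 16%.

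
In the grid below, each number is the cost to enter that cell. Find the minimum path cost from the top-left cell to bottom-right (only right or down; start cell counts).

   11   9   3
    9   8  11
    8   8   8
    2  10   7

Path (0,0) -> (1,0) -> (2,0) -> (3,0) -> (3,1) -> (3,2): 11 + 9 + 8 + 2 + 10 + 7 = 47.
For comparison, the top-then-right route costs 49.

47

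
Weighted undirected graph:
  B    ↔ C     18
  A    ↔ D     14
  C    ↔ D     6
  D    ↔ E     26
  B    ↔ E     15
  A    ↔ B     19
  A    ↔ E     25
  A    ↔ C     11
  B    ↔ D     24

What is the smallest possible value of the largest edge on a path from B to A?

Checking several routes:
B -> C -> A: max(18, 11) = 18
B -> D -> C -> A: max(24, 6, 11) = 24
B -> D -> A: max(24, 14) = 24
B -> C -> D -> A: max(18, 6, 14) = 18
B -> A: max(19) = 19
Best route has worst link 18.

18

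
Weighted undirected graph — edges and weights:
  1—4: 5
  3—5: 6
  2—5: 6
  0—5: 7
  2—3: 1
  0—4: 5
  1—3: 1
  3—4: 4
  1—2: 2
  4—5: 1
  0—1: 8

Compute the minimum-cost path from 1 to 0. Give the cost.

8

A few of the 1→0 routes:
1→4→0: 5 + 5 = 10
1→3→4→0: 1 + 4 + 5 = 10
1→2→3→4→0: 2 + 1 + 4 + 5 = 12
1→3→4→5→0: 1 + 4 + 1 + 7 = 13
1→0: 8
Best route has total 8.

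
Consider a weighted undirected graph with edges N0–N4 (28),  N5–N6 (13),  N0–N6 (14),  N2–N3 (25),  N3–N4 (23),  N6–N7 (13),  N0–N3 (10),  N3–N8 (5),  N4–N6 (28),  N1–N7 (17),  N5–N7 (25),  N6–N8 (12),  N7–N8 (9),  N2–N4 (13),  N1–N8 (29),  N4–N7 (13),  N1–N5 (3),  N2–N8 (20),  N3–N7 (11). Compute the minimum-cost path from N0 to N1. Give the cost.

30

Some routes from N0 to N1:
N0 → N3 → N8 → N1: 10 + 5 + 29 = 44
N0 → N6 → N5 → N1: 14 + 13 + 3 = 30
N0 → N3 → N8 → N7 → N1: 10 + 5 + 9 + 17 = 41
N0 → N3 → N7 → N1: 10 + 11 + 17 = 38
N0 → N6 → N7 → N1: 14 + 13 + 17 = 44
N0 → N3 → N8 → N6 → N5 → N1: 10 + 5 + 12 + 13 + 3 = 43
The minimum is 30.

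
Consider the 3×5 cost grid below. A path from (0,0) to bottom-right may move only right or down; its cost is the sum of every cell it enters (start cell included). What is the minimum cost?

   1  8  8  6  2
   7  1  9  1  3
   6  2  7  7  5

27

Path (0,0) -> (1,0) -> (1,1) -> (1,2) -> (1,3) -> (1,4) -> (2,4): 1 + 7 + 1 + 9 + 1 + 3 + 5 = 27.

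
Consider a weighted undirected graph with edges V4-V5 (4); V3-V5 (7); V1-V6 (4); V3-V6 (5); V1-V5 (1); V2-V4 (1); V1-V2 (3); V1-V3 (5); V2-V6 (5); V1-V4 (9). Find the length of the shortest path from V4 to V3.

A few of the V4→V3 routes:
V4 → V5 → V1 → V3: 4 + 1 + 5 = 10
V4 → V2 → V1 → V5 → V3: 1 + 3 + 1 + 7 = 12
V4 → V2 → V1 → V3: 1 + 3 + 5 = 9
V4 → V5 → V3: 4 + 7 = 11
V4 → V2 → V1 → V6 → V3: 1 + 3 + 4 + 5 = 13
V4 → V2 → V6 → V3: 1 + 5 + 5 = 11
Best route has total 9.

9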